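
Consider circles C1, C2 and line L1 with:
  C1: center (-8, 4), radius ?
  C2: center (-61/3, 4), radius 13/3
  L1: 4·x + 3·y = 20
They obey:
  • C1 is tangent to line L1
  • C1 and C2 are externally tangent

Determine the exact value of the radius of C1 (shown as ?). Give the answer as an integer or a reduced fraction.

1. [C1‖L1]  r_C1² − 64 = 0  ⇒  r_C1 = 8 (r>0 drops 1)
2. [ext C1·C2]  r_C1² + (26/3)r_C1 − 400/3 = 0  ⇒  r_C1 = 8 (r>0 drops 1)

8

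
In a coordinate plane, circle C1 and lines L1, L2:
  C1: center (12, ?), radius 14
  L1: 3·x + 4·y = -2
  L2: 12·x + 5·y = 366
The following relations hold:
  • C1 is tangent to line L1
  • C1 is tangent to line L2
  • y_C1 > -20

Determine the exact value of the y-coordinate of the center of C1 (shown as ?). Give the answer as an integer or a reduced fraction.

1. [C1‖L1]  y_C1² + 19y_C1 − 216 = 0  ⇒  y_C1 = -27 or 8
2. [C1‖L2]  y_C1² − (444/5)y_C1 + 3232/5 = 0  ⇒  y_C1 = 8 or 404/5

8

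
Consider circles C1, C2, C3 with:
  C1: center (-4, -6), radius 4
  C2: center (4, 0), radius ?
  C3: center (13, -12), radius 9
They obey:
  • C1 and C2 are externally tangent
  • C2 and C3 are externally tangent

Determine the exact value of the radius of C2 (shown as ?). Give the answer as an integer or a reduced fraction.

1. [ext C1·C2]  r_C2² + 8r_C2 − 84 = 0  ⇒  r_C2 = 6 (r>0 drops 1)
2. [ext C2·C3]  r_C2² + 18r_C2 − 144 = 0  ⇒  r_C2 = 6 (r>0 drops 1)

6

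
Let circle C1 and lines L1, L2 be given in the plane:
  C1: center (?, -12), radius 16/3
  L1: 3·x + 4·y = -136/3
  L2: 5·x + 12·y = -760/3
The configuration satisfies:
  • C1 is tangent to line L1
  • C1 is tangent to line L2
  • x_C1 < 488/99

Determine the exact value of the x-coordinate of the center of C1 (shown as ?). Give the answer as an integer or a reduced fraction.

1. [C1‖L1]  x_C1² − (16/9)x_C1 − 704/9 = 0  ⇒  x_C1 = -8 or 88/9
2. [C1‖L2]  x_C1² + (656/15)x_C1 + 4288/15 = 0  ⇒  x_C1 = -536/15 or -8

-8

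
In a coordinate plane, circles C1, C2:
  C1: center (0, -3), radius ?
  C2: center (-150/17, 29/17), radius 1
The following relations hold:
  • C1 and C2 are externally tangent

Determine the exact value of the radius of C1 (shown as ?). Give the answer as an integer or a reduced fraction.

1. [ext C1·C2]  r_C1² + 2r_C1 − 99 = 0  ⇒  r_C1 = 9 (r>0 drops 1)

9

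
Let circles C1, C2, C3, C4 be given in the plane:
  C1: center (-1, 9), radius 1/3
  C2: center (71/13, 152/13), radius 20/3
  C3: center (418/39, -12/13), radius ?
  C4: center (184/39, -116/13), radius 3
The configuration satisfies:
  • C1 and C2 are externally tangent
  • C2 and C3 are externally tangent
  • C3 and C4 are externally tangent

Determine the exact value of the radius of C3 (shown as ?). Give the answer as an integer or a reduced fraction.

1. [ext C2·C3]  r_C3² + (40/3)r_C3 − 427/3 = 0  ⇒  r_C3 = 7 (r>0 drops 1)
2. [ext C3·C4]  r_C3² + 6r_C3 − 91 = 0  ⇒  r_C3 = 7 (r>0 drops 1)

7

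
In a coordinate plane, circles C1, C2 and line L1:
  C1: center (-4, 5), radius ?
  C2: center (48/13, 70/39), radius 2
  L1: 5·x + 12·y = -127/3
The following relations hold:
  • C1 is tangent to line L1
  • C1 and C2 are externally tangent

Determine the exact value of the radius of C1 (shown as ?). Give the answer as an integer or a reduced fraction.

1. [C1‖L1]  r_C1² − 361/9 = 0  ⇒  r_C1 = 19/3 (r>0 drops 1)
2. [ext C1·C2]  r_C1² + 4r_C1 − 589/9 = 0  ⇒  r_C1 = 19/3 (r>0 drops 1)

19/3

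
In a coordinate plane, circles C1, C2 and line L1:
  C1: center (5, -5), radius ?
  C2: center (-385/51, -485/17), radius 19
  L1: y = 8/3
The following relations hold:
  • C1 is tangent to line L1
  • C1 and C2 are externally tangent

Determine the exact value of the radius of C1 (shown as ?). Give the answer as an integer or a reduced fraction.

23/3

1. [C1‖L1]  r_C1² − 529/9 = 0  ⇒  r_C1 = 23/3 (r>0 drops 1)
2. [ext C1·C2]  r_C1² + 38r_C1 − 3151/9 = 0  ⇒  r_C1 = 23/3 (r>0 drops 1)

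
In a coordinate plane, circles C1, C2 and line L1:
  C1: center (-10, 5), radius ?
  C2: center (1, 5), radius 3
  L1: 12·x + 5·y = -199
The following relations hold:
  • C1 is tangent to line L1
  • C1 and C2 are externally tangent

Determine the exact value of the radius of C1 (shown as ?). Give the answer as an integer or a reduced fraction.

8

1. [C1‖L1]  r_C1² − 64 = 0  ⇒  r_C1 = 8 (r>0 drops 1)
2. [ext C1·C2]  r_C1² + 6r_C1 − 112 = 0  ⇒  r_C1 = 8 (r>0 drops 1)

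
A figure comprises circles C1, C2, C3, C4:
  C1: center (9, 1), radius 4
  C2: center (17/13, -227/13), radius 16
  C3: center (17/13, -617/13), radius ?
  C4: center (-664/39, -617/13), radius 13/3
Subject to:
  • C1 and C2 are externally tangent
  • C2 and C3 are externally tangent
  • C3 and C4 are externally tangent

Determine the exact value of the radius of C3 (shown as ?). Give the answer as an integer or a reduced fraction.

1. [ext C2·C3]  r_C3² + 32r_C3 − 644 = 0  ⇒  r_C3 = 14 (r>0 drops 1)
2. [ext C3·C4]  r_C3² + (26/3)r_C3 − 952/3 = 0  ⇒  r_C3 = 14 (r>0 drops 1)

14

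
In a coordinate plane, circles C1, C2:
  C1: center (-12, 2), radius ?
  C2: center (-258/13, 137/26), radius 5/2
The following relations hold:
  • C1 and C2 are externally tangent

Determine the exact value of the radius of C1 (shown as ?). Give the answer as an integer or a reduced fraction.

1. [ext C1·C2]  r_C1² + 5r_C1 − 66 = 0  ⇒  r_C1 = 6 (r>0 drops 1)

6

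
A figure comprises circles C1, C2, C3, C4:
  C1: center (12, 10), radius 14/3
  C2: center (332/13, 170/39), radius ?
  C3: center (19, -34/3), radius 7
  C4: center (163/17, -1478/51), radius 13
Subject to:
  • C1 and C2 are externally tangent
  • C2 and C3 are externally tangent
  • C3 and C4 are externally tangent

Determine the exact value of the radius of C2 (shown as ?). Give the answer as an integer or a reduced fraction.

1. [ext C1·C2]  r_C2² + (28/3)r_C2 − 580/3 = 0  ⇒  r_C2 = 10 (r>0 drops 1)
2. [ext C2·C3]  r_C2² + 14r_C2 − 240 = 0  ⇒  r_C2 = 10 (r>0 drops 1)

10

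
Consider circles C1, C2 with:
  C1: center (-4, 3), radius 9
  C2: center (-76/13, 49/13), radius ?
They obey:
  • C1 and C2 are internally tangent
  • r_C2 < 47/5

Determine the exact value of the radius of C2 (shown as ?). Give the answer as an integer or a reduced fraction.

1. [int C1,C2]  r_C2² − 18r_C2 + 77 = 0  ⇒  r_C2 = 7 or 11
2. given r_C2 < 47/5: keep 7

7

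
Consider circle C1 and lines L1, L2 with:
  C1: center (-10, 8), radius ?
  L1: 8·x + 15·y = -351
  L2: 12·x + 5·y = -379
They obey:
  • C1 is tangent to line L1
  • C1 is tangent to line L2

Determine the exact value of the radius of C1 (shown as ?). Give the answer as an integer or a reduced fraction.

23

1. [C1‖L1]  r_C1² − 529 = 0  ⇒  r_C1 = 23 (r>0 drops 1)
2. [C1‖L2]  r_C1² − 529 = 0  ⇒  r_C1 = 23 (r>0 drops 1)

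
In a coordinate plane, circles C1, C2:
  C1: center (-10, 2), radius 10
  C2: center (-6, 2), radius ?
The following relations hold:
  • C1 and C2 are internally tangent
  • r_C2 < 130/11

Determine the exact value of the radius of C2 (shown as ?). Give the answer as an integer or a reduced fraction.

6

1. [int C1,C2]  r_C2² − 20r_C2 + 84 = 0  ⇒  r_C2 = 6 or 14
2. given r_C2 < 130/11: keep 6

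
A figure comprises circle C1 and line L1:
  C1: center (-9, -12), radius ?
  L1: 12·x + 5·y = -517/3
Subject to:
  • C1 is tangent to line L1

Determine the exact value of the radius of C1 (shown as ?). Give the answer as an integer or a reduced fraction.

1/3

1. [C1‖L1]  r_C1² − 1/9 = 0  ⇒  r_C1 = 1/3 (r>0 drops 1)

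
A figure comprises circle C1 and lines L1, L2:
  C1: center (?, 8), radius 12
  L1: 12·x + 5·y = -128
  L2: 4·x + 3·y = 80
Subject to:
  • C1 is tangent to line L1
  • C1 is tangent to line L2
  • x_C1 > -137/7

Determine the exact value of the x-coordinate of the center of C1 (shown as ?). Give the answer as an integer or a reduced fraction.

1. [C1‖L1]  x_C1² + 28x_C1 + 27 = 0  ⇒  x_C1 = -27 or -1
2. [C1‖L2]  x_C1² − 28x_C1 − 29 = 0  ⇒  x_C1 = -1 or 29

-1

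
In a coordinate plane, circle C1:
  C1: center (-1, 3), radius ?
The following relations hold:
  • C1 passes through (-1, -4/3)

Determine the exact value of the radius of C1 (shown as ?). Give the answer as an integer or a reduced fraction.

13/3

1. [C1∋P]  r_C1² − 169/9 = 0  ⇒  r_C1 = 13/3 (r>0 drops 1)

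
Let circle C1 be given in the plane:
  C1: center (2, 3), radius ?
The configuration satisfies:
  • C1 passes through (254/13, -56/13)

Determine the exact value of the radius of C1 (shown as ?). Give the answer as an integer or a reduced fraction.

1. [C1∋P]  r_C1² − 361 = 0  ⇒  r_C1 = 19 (r>0 drops 1)

19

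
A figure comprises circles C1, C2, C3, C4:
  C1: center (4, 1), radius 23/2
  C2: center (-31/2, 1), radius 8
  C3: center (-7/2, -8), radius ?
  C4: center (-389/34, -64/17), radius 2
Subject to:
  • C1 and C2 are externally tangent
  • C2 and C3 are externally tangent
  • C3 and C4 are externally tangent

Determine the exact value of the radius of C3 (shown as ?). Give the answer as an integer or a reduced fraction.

1. [ext C2·C3]  r_C3² + 16r_C3 − 161 = 0  ⇒  r_C3 = 7 (r>0 drops 1)
2. [ext C3·C4]  r_C3² + 4r_C3 − 77 = 0  ⇒  r_C3 = 7 (r>0 drops 1)

7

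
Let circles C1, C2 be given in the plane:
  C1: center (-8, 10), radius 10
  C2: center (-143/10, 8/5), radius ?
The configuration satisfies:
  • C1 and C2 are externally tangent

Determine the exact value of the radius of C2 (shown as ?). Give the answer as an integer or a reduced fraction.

1. [ext C1·C2]  r_C2² + 20r_C2 − 41/4 = 0  ⇒  r_C2 = 1/2 (r>0 drops 1)

1/2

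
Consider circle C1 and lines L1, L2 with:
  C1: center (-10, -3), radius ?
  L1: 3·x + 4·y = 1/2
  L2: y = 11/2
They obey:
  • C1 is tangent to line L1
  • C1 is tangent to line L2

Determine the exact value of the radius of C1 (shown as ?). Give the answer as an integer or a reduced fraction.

17/2

1. [C1‖L1]  r_C1² − 289/4 = 0  ⇒  r_C1 = 17/2 (r>0 drops 1)
2. [C1‖L2]  r_C1² − 289/4 = 0  ⇒  r_C1 = 17/2 (r>0 drops 1)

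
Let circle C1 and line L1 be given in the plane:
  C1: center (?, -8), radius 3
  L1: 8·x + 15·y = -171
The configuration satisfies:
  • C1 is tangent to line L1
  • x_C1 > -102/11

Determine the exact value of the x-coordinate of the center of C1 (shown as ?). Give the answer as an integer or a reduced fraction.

0

1. [C1‖L1]  x_C1² + (51/4)x_C1 = 0  ⇒  x_C1 = -51/4 or 0
2. given x_C1 > -102/11: keep 0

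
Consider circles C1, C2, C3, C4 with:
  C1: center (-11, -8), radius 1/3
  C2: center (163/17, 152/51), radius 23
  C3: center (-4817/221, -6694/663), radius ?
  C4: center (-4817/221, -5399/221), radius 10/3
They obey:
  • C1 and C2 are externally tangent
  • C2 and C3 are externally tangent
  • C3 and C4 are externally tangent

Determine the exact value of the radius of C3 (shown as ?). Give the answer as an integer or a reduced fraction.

1. [ext C2·C3]  r_C3² + 46r_C3 − 627 = 0  ⇒  r_C3 = 11 (r>0 drops 1)
2. [ext C3·C4]  r_C3² + (20/3)r_C3 − 583/3 = 0  ⇒  r_C3 = 11 (r>0 drops 1)

11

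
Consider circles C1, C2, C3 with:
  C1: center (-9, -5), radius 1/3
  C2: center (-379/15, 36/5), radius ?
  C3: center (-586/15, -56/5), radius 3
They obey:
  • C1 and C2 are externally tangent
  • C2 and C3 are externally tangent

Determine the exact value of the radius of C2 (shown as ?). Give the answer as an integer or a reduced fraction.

20

1. [ext C1·C2]  r_C2² + (2/3)r_C2 − 1240/3 = 0  ⇒  r_C2 = 20 (r>0 drops 1)
2. [ext C2·C3]  r_C2² + 6r_C2 − 520 = 0  ⇒  r_C2 = 20 (r>0 drops 1)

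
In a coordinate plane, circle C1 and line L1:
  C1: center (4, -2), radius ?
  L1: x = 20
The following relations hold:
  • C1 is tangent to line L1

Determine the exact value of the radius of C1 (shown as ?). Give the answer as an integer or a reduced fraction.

16

1. [C1‖L1]  r_C1² − 256 = 0  ⇒  r_C1 = 16 (r>0 drops 1)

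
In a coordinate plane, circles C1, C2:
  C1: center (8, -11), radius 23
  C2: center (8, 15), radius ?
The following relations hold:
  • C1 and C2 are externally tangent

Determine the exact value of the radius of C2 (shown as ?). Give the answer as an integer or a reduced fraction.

3

1. [ext C1·C2]  r_C2² + 46r_C2 − 147 = 0  ⇒  r_C2 = 3 (r>0 drops 1)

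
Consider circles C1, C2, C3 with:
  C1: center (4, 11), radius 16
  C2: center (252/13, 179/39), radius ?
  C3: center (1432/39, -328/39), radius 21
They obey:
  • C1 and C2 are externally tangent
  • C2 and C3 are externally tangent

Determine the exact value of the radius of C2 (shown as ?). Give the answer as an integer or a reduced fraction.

1. [ext C1·C2]  r_C2² + 32r_C2 − 196/9 = 0  ⇒  r_C2 = 2/3 (r>0 drops 1)
2. [ext C2·C3]  r_C2² + 42r_C2 − 256/9 = 0  ⇒  r_C2 = 2/3 (r>0 drops 1)

2/3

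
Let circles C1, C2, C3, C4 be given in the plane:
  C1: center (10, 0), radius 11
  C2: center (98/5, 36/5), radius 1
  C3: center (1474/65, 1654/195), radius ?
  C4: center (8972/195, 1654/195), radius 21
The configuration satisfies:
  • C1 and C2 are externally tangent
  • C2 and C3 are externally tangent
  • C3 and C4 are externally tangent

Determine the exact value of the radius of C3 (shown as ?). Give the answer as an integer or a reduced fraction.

1. [ext C2·C3]  r_C3² + 2r_C3 − 91/9 = 0  ⇒  r_C3 = 7/3 (r>0 drops 1)
2. [ext C3·C4]  r_C3² + 42r_C3 − 931/9 = 0  ⇒  r_C3 = 7/3 (r>0 drops 1)

7/3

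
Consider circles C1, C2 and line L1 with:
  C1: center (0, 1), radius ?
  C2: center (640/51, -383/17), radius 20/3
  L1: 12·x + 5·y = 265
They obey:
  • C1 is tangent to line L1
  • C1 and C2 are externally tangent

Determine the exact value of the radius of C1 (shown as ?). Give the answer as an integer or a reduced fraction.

1. [C1‖L1]  r_C1² − 400 = 0  ⇒  r_C1 = 20 (r>0 drops 1)
2. [ext C1·C2]  r_C1² + (40/3)r_C1 − 2000/3 = 0  ⇒  r_C1 = 20 (r>0 drops 1)

20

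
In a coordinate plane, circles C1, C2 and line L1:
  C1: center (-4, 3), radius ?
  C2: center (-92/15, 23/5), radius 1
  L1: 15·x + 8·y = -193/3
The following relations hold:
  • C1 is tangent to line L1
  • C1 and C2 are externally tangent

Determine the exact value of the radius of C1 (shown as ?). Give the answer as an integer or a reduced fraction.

1. [C1‖L1]  r_C1² − 25/9 = 0  ⇒  r_C1 = 5/3 (r>0 drops 1)
2. [ext C1·C2]  r_C1² + 2r_C1 − 55/9 = 0  ⇒  r_C1 = 5/3 (r>0 drops 1)

5/3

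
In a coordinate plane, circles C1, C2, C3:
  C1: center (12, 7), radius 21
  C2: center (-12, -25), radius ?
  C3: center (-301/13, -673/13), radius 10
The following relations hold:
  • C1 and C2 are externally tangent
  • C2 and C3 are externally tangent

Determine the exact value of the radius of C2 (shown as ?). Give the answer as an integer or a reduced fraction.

1. [ext C1·C2]  r_C2² + 42r_C2 − 1159 = 0  ⇒  r_C2 = 19 (r>0 drops 1)
2. [ext C2·C3]  r_C2² + 20r_C2 − 741 = 0  ⇒  r_C2 = 19 (r>0 drops 1)

19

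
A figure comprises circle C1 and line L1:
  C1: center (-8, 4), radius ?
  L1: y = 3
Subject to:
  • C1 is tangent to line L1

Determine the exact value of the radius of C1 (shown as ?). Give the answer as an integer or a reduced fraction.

1. [C1‖L1]  r_C1² − 1 = 0  ⇒  r_C1 = 1 (r>0 drops 1)

1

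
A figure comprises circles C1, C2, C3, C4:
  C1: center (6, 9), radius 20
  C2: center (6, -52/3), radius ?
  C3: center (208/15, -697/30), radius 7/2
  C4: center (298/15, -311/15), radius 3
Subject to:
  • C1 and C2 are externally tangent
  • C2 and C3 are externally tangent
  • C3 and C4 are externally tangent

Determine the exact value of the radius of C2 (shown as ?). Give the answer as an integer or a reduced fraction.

19/3

1. [ext C1·C2]  r_C2² + 40r_C2 − 2641/9 = 0  ⇒  r_C2 = 19/3 (r>0 drops 1)
2. [ext C2·C3]  r_C2² + 7r_C2 − 760/9 = 0  ⇒  r_C2 = 19/3 (r>0 drops 1)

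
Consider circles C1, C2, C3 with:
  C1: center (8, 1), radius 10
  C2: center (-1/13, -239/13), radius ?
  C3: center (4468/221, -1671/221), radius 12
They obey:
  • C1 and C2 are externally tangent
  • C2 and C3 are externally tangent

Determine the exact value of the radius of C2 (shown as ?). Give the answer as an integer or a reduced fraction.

11

1. [ext C1·C2]  r_C2² + 20r_C2 − 341 = 0  ⇒  r_C2 = 11 (r>0 drops 1)
2. [ext C2·C3]  r_C2² + 24r_C2 − 385 = 0  ⇒  r_C2 = 11 (r>0 drops 1)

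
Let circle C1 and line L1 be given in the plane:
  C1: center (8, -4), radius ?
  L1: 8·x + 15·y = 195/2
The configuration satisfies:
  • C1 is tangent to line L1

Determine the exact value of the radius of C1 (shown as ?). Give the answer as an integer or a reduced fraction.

1. [C1‖L1]  r_C1² − 121/4 = 0  ⇒  r_C1 = 11/2 (r>0 drops 1)

11/2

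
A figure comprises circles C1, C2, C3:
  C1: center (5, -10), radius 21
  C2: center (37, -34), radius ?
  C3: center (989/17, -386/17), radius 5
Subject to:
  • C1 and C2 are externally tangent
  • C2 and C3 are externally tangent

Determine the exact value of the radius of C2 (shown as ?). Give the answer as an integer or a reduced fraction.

1. [ext C1·C2]  r_C2² + 42r_C2 − 1159 = 0  ⇒  r_C2 = 19 (r>0 drops 1)
2. [ext C2·C3]  r_C2² + 10r_C2 − 551 = 0  ⇒  r_C2 = 19 (r>0 drops 1)

19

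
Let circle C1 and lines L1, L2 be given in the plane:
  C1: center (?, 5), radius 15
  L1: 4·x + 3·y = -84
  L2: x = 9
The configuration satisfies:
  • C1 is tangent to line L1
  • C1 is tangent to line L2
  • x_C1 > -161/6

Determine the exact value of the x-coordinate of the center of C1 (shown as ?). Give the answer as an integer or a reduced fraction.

1. [C1‖L1]  x_C1² + (99/2)x_C1 + 261 = 0  ⇒  x_C1 = -87/2 or -6
2. [C1‖L2]  x_C1² − 18x_C1 − 144 = 0  ⇒  x_C1 = -6 or 24

-6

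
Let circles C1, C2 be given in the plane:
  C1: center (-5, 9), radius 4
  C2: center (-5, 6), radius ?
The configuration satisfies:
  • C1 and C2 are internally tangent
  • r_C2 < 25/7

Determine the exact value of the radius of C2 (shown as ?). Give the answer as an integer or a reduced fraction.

1

1. [int C1,C2]  r_C2² − 8r_C2 + 7 = 0  ⇒  r_C2 = 1 or 7
2. given r_C2 < 25/7: keep 1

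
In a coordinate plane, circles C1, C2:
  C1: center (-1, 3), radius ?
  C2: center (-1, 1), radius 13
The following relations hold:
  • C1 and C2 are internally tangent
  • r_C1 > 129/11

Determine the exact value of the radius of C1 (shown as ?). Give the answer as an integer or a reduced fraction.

1. [int C1,C2]  r_C1² − 26r_C1 + 165 = 0  ⇒  r_C1 = 11 or 15
2. given r_C1 > 129/11: keep 15

15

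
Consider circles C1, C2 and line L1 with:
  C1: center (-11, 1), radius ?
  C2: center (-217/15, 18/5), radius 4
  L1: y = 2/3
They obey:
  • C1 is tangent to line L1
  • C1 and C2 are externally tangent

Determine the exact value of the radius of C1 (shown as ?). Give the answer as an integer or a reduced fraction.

1/3

1. [C1‖L1]  r_C1² − 1/9 = 0  ⇒  r_C1 = 1/3 (r>0 drops 1)
2. [ext C1·C2]  r_C1² + 8r_C1 − 25/9 = 0  ⇒  r_C1 = 1/3 (r>0 drops 1)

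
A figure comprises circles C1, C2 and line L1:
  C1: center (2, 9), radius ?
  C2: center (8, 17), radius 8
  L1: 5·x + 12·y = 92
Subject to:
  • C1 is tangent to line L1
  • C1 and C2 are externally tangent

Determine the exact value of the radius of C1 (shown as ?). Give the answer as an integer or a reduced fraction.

2

1. [C1‖L1]  r_C1² − 4 = 0  ⇒  r_C1 = 2 (r>0 drops 1)
2. [ext C1·C2]  r_C1² + 16r_C1 − 36 = 0  ⇒  r_C1 = 2 (r>0 drops 1)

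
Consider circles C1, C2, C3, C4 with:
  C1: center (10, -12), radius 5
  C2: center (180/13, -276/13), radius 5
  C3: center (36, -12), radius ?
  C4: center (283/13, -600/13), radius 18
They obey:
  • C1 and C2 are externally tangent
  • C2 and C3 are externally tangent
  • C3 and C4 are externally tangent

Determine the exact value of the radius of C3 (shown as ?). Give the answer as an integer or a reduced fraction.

19

1. [ext C2·C3]  r_C3² + 10r_C3 − 551 = 0  ⇒  r_C3 = 19 (r>0 drops 1)
2. [ext C3·C4]  r_C3² + 36r_C3 − 1045 = 0  ⇒  r_C3 = 19 (r>0 drops 1)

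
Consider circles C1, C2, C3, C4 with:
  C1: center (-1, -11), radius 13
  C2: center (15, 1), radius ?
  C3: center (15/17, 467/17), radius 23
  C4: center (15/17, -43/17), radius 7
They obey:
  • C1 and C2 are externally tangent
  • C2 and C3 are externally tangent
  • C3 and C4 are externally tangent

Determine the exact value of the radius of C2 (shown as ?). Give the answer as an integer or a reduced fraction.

1. [ext C1·C2]  r_C2² + 26r_C2 − 231 = 0  ⇒  r_C2 = 7 (r>0 drops 1)
2. [ext C2·C3]  r_C2² + 46r_C2 − 371 = 0  ⇒  r_C2 = 7 (r>0 drops 1)

7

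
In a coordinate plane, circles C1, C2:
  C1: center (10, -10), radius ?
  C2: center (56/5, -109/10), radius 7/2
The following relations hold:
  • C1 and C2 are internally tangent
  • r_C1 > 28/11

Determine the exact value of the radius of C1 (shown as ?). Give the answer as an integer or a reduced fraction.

1. [int C1,C2]  r_C1² − 7r_C1 + 10 = 0  ⇒  r_C1 = 2 or 5
2. given r_C1 > 28/11: keep 5

5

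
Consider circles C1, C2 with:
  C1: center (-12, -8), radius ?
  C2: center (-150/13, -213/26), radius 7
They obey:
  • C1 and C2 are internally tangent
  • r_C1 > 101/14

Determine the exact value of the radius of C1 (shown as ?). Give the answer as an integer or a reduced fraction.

1. [int C1,C2]  r_C1² − 14r_C1 + 195/4 = 0  ⇒  r_C1 = 13/2 or 15/2
2. given r_C1 > 101/14: keep 15/2

15/2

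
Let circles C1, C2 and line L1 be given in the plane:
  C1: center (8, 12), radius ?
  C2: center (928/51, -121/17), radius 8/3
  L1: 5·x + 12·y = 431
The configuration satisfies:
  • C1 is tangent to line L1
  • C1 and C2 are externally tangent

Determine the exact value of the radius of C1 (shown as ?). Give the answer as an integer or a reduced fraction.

1. [C1‖L1]  r_C1² − 361 = 0  ⇒  r_C1 = 19 (r>0 drops 1)
2. [ext C1·C2]  r_C1² + (16/3)r_C1 − 1387/3 = 0  ⇒  r_C1 = 19 (r>0 drops 1)

19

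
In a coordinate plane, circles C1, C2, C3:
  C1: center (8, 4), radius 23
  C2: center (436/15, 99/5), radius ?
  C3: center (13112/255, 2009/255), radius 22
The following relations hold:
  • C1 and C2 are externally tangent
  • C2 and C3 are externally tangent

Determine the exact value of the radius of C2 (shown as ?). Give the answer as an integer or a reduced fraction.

10/3

1. [ext C1·C2]  r_C2² + 46r_C2 − 1480/9 = 0  ⇒  r_C2 = 10/3 (r>0 drops 1)
2. [ext C2·C3]  r_C2² + 44r_C2 − 1420/9 = 0  ⇒  r_C2 = 10/3 (r>0 drops 1)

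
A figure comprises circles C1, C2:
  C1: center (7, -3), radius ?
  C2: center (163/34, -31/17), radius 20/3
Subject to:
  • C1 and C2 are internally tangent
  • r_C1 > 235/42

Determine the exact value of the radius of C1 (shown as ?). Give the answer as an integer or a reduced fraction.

55/6

1. [int C1,C2]  r_C1² − (40/3)r_C1 + 1375/36 = 0  ⇒  r_C1 = 25/6 or 55/6
2. given r_C1 > 235/42: keep 55/6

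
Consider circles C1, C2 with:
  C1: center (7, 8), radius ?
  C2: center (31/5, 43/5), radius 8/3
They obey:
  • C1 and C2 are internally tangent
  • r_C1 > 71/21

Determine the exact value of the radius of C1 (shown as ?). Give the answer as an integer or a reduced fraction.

1. [int C1,C2]  r_C1² − (16/3)r_C1 + 55/9 = 0  ⇒  r_C1 = 5/3 or 11/3
2. given r_C1 > 71/21: keep 11/3

11/3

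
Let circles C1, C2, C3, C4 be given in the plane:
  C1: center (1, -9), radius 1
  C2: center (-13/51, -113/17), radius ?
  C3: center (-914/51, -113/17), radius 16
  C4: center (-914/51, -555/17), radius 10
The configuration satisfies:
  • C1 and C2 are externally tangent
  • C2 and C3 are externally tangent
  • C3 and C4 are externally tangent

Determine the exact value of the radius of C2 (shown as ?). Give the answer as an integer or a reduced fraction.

1. [ext C1·C2]  r_C2² + 2r_C2 − 55/9 = 0  ⇒  r_C2 = 5/3 (r>0 drops 1)
2. [ext C2·C3]  r_C2² + 32r_C2 − 505/9 = 0  ⇒  r_C2 = 5/3 (r>0 drops 1)

5/3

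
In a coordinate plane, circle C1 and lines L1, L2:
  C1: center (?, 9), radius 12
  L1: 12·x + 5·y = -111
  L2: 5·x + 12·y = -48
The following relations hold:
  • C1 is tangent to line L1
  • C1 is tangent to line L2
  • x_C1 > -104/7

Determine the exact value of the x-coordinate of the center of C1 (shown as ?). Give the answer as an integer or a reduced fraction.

1. [C1‖L1]  x_C1² + 26x_C1 = 0  ⇒  x_C1 = -26 or 0
2. [C1‖L2]  x_C1² + (312/5)x_C1 = 0  ⇒  x_C1 = -312/5 or 0

0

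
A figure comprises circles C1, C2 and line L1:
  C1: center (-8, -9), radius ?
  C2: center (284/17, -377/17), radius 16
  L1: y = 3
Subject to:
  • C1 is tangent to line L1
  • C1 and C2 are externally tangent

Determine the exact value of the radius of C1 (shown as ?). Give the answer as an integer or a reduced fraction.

1. [C1‖L1]  r_C1² − 144 = 0  ⇒  r_C1 = 12 (r>0 drops 1)
2. [ext C1·C2]  r_C1² + 32r_C1 − 528 = 0  ⇒  r_C1 = 12 (r>0 drops 1)

12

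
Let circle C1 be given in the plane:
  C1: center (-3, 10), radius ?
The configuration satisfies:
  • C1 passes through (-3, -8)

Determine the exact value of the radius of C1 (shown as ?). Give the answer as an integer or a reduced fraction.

18

1. [C1∋P]  r_C1² − 324 = 0  ⇒  r_C1 = 18 (r>0 drops 1)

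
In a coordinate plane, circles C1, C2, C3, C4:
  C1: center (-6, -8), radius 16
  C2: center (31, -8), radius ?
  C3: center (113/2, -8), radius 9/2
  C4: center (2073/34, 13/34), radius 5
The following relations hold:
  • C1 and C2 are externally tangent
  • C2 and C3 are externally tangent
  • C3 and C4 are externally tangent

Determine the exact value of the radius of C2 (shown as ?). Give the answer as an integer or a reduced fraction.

1. [ext C1·C2]  r_C2² + 32r_C2 − 1113 = 0  ⇒  r_C2 = 21 (r>0 drops 1)
2. [ext C2·C3]  r_C2² + 9r_C2 − 630 = 0  ⇒  r_C2 = 21 (r>0 drops 1)

21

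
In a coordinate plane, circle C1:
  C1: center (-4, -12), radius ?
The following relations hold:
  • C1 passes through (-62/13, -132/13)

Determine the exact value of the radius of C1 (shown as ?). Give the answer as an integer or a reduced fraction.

1. [C1∋P]  r_C1² − 4 = 0  ⇒  r_C1 = 2 (r>0 drops 1)

2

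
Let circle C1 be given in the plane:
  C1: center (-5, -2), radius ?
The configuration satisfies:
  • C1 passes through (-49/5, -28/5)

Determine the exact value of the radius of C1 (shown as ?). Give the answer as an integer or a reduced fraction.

6

1. [C1∋P]  r_C1² − 36 = 0  ⇒  r_C1 = 6 (r>0 drops 1)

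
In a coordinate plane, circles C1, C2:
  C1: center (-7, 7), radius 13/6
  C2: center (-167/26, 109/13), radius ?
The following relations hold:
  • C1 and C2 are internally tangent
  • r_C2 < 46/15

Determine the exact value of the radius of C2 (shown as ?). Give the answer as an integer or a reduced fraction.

1. [int C1,C2]  r_C2² − (13/3)r_C2 + 22/9 = 0  ⇒  r_C2 = 2/3 or 11/3
2. given r_C2 < 46/15: keep 2/3

2/3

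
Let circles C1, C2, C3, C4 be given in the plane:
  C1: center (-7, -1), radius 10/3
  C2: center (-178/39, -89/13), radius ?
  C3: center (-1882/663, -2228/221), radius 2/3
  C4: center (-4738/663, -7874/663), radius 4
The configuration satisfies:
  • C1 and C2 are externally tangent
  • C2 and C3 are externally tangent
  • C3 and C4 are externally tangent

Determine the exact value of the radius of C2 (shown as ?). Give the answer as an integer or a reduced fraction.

1. [ext C1·C2]  r_C2² + (20/3)r_C2 − 29 = 0  ⇒  r_C2 = 3 (r>0 drops 1)
2. [ext C2·C3]  r_C2² + (4/3)r_C2 − 13 = 0  ⇒  r_C2 = 3 (r>0 drops 1)

3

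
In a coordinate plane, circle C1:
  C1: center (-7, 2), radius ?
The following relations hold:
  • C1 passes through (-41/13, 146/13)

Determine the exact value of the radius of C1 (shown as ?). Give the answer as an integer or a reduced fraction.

1. [C1∋P]  r_C1² − 100 = 0  ⇒  r_C1 = 10 (r>0 drops 1)

10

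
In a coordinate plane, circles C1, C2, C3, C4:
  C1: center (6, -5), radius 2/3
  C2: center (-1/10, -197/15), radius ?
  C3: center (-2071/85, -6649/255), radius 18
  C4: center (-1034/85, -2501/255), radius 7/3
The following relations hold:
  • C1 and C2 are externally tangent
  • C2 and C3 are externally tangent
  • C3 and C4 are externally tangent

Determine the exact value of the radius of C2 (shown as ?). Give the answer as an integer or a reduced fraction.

1. [ext C1·C2]  r_C2² + (4/3)r_C2 − 1235/12 = 0  ⇒  r_C2 = 19/2 (r>0 drops 1)
2. [ext C2·C3]  r_C2² + 36r_C2 − 1729/4 = 0  ⇒  r_C2 = 19/2 (r>0 drops 1)

19/2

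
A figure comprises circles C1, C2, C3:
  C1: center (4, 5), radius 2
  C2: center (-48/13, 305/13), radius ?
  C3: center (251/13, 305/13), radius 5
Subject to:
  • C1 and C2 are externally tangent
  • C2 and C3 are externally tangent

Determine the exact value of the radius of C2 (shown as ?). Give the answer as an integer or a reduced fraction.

18

1. [ext C1·C2]  r_C2² + 4r_C2 − 396 = 0  ⇒  r_C2 = 18 (r>0 drops 1)
2. [ext C2·C3]  r_C2² + 10r_C2 − 504 = 0  ⇒  r_C2 = 18 (r>0 drops 1)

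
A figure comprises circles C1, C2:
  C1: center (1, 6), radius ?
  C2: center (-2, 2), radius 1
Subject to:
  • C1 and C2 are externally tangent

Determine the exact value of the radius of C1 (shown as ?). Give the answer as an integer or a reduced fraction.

1. [ext C1·C2]  r_C1² + 2r_C1 − 24 = 0  ⇒  r_C1 = 4 (r>0 drops 1)

4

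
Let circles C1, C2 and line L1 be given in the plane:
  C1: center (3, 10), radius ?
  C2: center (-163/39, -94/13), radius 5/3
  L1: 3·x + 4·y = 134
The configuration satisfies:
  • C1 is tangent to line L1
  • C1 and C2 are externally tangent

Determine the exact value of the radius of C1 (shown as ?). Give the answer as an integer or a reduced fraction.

1. [C1‖L1]  r_C1² − 289 = 0  ⇒  r_C1 = 17 (r>0 drops 1)
2. [ext C1·C2]  r_C1² + (10/3)r_C1 − 1037/3 = 0  ⇒  r_C1 = 17 (r>0 drops 1)

17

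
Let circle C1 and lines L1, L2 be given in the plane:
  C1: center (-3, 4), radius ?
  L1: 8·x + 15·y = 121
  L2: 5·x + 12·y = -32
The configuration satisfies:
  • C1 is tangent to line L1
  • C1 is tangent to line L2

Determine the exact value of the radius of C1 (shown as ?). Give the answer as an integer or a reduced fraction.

1. [C1‖L1]  r_C1² − 25 = 0  ⇒  r_C1 = 5 (r>0 drops 1)
2. [C1‖L2]  r_C1² − 25 = 0  ⇒  r_C1 = 5 (r>0 drops 1)

5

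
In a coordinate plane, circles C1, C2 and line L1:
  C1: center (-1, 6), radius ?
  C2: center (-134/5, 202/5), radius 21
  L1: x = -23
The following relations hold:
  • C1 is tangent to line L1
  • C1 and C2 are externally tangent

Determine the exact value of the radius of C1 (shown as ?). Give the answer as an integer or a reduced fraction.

22

1. [C1‖L1]  r_C1² − 484 = 0  ⇒  r_C1 = 22 (r>0 drops 1)
2. [ext C1·C2]  r_C1² + 42r_C1 − 1408 = 0  ⇒  r_C1 = 22 (r>0 drops 1)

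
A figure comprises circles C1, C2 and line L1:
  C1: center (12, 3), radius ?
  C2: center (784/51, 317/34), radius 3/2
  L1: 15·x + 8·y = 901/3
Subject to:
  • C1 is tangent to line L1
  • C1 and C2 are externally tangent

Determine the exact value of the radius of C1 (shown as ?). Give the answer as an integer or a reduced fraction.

1. [C1‖L1]  r_C1² − 289/9 = 0  ⇒  r_C1 = 17/3 (r>0 drops 1)
2. [ext C1·C2]  r_C1² + 3r_C1 − 442/9 = 0  ⇒  r_C1 = 17/3 (r>0 drops 1)

17/3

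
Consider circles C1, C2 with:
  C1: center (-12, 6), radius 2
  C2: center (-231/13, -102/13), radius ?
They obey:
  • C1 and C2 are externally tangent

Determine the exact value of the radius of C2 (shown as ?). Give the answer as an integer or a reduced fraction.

13

1. [ext C1·C2]  r_C2² + 4r_C2 − 221 = 0  ⇒  r_C2 = 13 (r>0 drops 1)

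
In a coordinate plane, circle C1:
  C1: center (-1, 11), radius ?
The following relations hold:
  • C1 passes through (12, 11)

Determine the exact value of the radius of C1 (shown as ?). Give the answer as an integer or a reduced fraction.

1. [C1∋P]  r_C1² − 169 = 0  ⇒  r_C1 = 13 (r>0 drops 1)

13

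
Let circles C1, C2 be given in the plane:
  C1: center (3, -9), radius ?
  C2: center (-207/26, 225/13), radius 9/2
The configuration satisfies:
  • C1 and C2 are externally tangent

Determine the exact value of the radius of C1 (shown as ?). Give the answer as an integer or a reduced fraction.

1. [ext C1·C2]  r_C1² + 9r_C1 − 792 = 0  ⇒  r_C1 = 24 (r>0 drops 1)

24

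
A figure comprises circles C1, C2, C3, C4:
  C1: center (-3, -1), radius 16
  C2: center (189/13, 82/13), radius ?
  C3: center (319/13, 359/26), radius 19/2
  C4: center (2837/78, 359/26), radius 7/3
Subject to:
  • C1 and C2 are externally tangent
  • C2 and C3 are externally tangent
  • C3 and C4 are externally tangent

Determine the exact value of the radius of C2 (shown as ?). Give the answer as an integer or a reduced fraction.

1. [ext C1·C2]  r_C2² + 32r_C2 − 105 = 0  ⇒  r_C2 = 3 (r>0 drops 1)
2. [ext C2·C3]  r_C2² + 19r_C2 − 66 = 0  ⇒  r_C2 = 3 (r>0 drops 1)

3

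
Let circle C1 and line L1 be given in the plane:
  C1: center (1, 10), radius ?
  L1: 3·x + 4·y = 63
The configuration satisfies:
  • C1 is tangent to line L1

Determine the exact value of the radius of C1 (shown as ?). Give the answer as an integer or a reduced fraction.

4

1. [C1‖L1]  r_C1² − 16 = 0  ⇒  r_C1 = 4 (r>0 drops 1)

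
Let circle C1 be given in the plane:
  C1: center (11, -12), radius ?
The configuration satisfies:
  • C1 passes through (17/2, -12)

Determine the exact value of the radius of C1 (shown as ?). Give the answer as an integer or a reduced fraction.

5/2

1. [C1∋P]  r_C1² − 25/4 = 0  ⇒  r_C1 = 5/2 (r>0 drops 1)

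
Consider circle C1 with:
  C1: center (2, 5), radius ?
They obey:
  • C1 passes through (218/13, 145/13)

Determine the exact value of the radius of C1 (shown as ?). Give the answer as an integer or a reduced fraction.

16

1. [C1∋P]  r_C1² − 256 = 0  ⇒  r_C1 = 16 (r>0 drops 1)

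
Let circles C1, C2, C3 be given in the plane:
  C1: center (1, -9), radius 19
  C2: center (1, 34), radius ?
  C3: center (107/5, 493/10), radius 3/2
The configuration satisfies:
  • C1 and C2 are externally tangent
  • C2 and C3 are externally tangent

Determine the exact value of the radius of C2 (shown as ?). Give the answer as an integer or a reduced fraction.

1. [ext C1·C2]  r_C2² + 38r_C2 − 1488 = 0  ⇒  r_C2 = 24 (r>0 drops 1)
2. [ext C2·C3]  r_C2² + 3r_C2 − 648 = 0  ⇒  r_C2 = 24 (r>0 drops 1)

24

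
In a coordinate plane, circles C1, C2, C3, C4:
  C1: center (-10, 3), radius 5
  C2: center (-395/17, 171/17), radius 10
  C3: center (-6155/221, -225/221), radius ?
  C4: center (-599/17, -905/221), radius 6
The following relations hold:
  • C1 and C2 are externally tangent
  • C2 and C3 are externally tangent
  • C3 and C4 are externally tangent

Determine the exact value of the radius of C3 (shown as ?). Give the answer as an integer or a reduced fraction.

2

1. [ext C2·C3]  r_C3² + 20r_C3 − 44 = 0  ⇒  r_C3 = 2 (r>0 drops 1)
2. [ext C3·C4]  r_C3² + 12r_C3 − 28 = 0  ⇒  r_C3 = 2 (r>0 drops 1)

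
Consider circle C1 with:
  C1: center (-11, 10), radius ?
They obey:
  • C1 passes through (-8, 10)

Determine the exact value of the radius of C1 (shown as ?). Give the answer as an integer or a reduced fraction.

1. [C1∋P]  r_C1² − 9 = 0  ⇒  r_C1 = 3 (r>0 drops 1)

3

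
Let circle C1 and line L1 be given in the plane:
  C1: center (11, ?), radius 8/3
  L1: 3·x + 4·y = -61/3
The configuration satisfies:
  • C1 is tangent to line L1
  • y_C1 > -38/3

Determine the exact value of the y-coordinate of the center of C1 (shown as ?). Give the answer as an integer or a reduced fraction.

1. [C1‖L1]  y_C1² + (80/3)y_C1 + 500/3 = 0  ⇒  y_C1 = -50/3 or -10
2. given y_C1 > -38/3: keep -10

-10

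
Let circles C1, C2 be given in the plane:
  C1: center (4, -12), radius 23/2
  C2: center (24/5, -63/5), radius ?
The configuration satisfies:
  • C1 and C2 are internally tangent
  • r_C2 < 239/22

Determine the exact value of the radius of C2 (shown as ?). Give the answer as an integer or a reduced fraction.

21/2

1. [int C1,C2]  r_C2² − 23r_C2 + 525/4 = 0  ⇒  r_C2 = 21/2 or 25/2
2. given r_C2 < 239/22: keep 21/2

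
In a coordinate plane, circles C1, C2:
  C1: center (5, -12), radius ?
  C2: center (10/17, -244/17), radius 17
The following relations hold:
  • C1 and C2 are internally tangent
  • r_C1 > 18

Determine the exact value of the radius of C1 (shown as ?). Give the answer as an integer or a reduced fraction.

1. [int C1,C2]  r_C1² − 34r_C1 + 264 = 0  ⇒  r_C1 = 12 or 22
2. given r_C1 > 18: keep 22

22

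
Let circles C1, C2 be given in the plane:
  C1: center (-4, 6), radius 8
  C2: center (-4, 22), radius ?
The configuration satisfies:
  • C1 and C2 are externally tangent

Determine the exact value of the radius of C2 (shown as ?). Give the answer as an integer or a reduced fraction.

1. [ext C1·C2]  r_C2² + 16r_C2 − 192 = 0  ⇒  r_C2 = 8 (r>0 drops 1)

8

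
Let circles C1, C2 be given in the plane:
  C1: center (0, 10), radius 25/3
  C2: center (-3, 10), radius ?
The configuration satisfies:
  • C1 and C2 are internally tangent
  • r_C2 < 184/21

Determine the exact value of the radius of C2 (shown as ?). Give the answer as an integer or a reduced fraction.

16/3

1. [int C1,C2]  r_C2² − (50/3)r_C2 + 544/9 = 0  ⇒  r_C2 = 16/3 or 34/3
2. given r_C2 < 184/21: keep 16/3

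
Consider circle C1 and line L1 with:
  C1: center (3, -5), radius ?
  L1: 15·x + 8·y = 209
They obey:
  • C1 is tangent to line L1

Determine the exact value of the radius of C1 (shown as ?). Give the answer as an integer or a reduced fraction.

12

1. [C1‖L1]  r_C1² − 144 = 0  ⇒  r_C1 = 12 (r>0 drops 1)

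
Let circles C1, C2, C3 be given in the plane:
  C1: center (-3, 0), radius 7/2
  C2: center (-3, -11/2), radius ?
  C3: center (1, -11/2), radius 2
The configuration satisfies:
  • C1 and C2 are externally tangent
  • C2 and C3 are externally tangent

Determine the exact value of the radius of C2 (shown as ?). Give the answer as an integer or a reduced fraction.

2

1. [ext C1·C2]  r_C2² + 7r_C2 − 18 = 0  ⇒  r_C2 = 2 (r>0 drops 1)
2. [ext C2·C3]  r_C2² + 4r_C2 − 12 = 0  ⇒  r_C2 = 2 (r>0 drops 1)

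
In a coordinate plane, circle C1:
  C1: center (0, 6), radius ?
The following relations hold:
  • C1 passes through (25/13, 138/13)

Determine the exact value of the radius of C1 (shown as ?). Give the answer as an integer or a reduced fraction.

5

1. [C1∋P]  r_C1² − 25 = 0  ⇒  r_C1 = 5 (r>0 drops 1)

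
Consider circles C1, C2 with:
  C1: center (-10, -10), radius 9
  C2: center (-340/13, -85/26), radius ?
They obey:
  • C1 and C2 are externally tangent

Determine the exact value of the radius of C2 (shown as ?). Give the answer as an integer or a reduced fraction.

17/2

1. [ext C1·C2]  r_C2² + 18r_C2 − 901/4 = 0  ⇒  r_C2 = 17/2 (r>0 drops 1)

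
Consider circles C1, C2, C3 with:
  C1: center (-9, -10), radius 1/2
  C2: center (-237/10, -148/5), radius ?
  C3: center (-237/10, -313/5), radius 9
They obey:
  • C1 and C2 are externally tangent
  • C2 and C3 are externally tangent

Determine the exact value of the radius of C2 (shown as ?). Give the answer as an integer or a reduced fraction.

1. [ext C1·C2]  r_C2² + 1r_C2 − 600 = 0  ⇒  r_C2 = 24 (r>0 drops 1)
2. [ext C2·C3]  r_C2² + 18r_C2 − 1008 = 0  ⇒  r_C2 = 24 (r>0 drops 1)

24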